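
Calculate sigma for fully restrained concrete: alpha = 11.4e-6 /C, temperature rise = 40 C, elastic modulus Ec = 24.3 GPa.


sigma = alpha * dT * Ec
= 11.4e-6 * 40 * 24.3 * 1000
= 11.081 MPa

11.081


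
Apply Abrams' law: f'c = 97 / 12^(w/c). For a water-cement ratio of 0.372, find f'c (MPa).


f'c = 97 / 12^0.372
= 97 / 2.52
= 38.49 MPa

38.49


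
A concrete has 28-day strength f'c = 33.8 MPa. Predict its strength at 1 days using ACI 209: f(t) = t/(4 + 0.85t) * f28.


f(1) = 1 / (4 + 0.85 * 1) * 33.8
= 1 / 4.85 * 33.8
= 6.97 MPa

6.97


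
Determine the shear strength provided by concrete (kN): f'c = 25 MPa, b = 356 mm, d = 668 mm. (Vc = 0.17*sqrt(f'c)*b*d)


Vc = 0.17 * sqrt(25) * 356 * 668 / 1000
= 202.14 kN

202.14


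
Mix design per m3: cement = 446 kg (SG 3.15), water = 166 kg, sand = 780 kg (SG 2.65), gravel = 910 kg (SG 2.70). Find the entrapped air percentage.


Vol cement = 446 / (3.15 * 1000) = 0.141587 m3
Vol water = 166 / 1000 = 0.166 m3
Vol sand = 780 / (2.65 * 1000) = 0.29434 m3
Vol gravel = 910 / (2.70 * 1000) = 0.337037 m3
Total solid + water volume = 0.938964 m3
Air = (1 - 0.938964) * 100 = 6.1%

6.1


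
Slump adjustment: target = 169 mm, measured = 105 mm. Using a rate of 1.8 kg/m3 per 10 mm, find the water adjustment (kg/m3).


Difference = 169 - 105 = 64 mm
Water adjustment = 64 * 1.8 / 10 = 11.5 kg/m3

11.5


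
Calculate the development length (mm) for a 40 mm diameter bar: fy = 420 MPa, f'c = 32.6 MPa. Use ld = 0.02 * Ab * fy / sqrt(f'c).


Ab = pi * 40^2 / 4 = 1256.637 mm2
ld = 0.02 * 1256.637 * 420 / sqrt(32.6)
= 1848.8 mm

1848.8


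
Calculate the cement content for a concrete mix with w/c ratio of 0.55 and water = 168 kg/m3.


Cement = water / (w/c)
= 168 / 0.55
= 305.5 kg/m3

305.5


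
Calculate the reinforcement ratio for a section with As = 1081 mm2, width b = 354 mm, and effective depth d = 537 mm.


rho = As / (b * d)
= 1081 / (354 * 537)
= 0.0057

0.0057


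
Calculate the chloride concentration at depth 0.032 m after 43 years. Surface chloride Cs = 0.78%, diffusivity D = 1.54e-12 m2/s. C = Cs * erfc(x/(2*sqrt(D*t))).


t_seconds = 43 * 365.25 * 24 * 3600 = 1356976800.0 s
arg = 0.032 / (2 * sqrt(1.54e-12 * 1356976800.0))
= 0.35
erfc(0.35) = 0.6206
C = 0.78 * 0.6206 = 0.4841%

0.4841


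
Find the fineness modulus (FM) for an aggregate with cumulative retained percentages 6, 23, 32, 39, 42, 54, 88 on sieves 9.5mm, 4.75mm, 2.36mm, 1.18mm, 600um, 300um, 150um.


FM = sum(cumulative % retained) / 100
= 284 / 100
= 2.84

2.84


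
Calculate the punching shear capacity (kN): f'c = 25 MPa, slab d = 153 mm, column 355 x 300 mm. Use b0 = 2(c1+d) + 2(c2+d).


b0 = 2*(355 + 153) + 2*(300 + 153) = 1922 mm
Vc = 0.33 * sqrt(25) * 1922 * 153 / 1000
= 485.21 kN

485.21


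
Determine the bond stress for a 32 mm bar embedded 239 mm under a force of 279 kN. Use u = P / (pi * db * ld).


u = P / (pi * db * ld)
= 279 * 1000 / (pi * 32 * 239)
= 11.612 MPa

11.612


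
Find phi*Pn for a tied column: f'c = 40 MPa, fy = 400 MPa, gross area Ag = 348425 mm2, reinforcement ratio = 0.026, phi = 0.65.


Ast = rho * Ag = 0.026 * 348425 = 9059.05 mm2
phi*Pn = 0.65 * 0.80 * (0.85 * 40 * (348425 - 9059.05) + 400 * 9059.05) / 1000
= 7884.27 kN

7884.27


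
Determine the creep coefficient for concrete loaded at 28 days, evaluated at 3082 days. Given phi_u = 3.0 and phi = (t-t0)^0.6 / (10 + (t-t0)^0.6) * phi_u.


dt = 3082 - 28 = 3054
phi = 3054^0.6 / (10 + 3054^0.6) * 3.0
= 2.775

2.775


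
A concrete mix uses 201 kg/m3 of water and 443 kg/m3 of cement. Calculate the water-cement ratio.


w/c = water / cement
w/c = 201 / 443 = 0.454

0.454


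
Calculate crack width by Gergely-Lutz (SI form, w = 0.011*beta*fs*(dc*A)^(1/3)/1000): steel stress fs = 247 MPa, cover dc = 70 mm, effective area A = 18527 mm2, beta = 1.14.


w = 0.011 * beta * fs * (dc * A)^(1/3) / 1000
= 0.011 * 1.14 * 247 * (70 * 18527)^(1/3) / 1000
= 0.338 mm

0.338


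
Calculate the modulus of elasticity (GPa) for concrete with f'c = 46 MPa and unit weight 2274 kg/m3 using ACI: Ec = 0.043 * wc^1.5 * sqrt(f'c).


Ec = 0.043 * 2274^1.5 * sqrt(46) / 1000
= 31.63 GPa

31.63


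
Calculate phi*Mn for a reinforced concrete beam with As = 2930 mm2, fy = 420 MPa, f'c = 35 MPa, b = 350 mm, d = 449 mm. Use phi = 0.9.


a = As * fy / (0.85 * f'c * b)
= 2930 * 420 / (0.85 * 35 * 350)
= 118.1849 mm
Mn = As * fy * (d - a/2) / 10^6
= 479.8202 kN-m
phi*Mn = 0.9 * 479.8202 = 431.84 kN-m

431.84


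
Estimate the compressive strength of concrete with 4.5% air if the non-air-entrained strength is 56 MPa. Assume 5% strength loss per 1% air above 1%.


Strength loss = (4.5 - 1) * 5 = 17.5%
f'c = 56 * (1 - 17.5/100)
= 46.2 MPa

46.2


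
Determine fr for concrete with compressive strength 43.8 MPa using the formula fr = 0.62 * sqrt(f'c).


fr = 0.62 * sqrt(43.8)
= 4.103 MPa

4.103


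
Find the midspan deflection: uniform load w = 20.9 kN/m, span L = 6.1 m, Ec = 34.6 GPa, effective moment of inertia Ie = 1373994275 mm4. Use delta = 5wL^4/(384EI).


Convert: L = 6.1 m = 6100 mm, Ec = 34.6 GPa = 34600 MPa
delta = 5 * 20.9 * 6100^4 / (384 * 34600 * 1373994275)
= 7.93 mm

7.93


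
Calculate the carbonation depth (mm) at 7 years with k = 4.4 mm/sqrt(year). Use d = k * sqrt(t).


depth = k * sqrt(t)
= 4.4 * sqrt(7)
= 11.64 mm

11.64


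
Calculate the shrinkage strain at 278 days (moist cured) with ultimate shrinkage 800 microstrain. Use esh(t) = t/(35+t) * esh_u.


esh(278) = 278 / (35 + 278) * 800
= 278 / 313 * 800
= 710.5 microstrain

710.5


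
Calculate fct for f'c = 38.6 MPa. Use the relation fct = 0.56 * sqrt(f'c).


fct = 0.56 * sqrt(38.6)
= 0.56 * 6.213
= 3.479 MPa

3.479


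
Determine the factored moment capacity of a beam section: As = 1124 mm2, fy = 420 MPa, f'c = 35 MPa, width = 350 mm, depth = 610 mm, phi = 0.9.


a = As * fy / (0.85 * f'c * b)
= 1124 * 420 / (0.85 * 35 * 350)
= 45.3378 mm
Mn = As * fy * (d - a/2) / 10^6
= 277.2673 kN-m
phi*Mn = 0.9 * 277.2673 = 249.54 kN-m

249.54


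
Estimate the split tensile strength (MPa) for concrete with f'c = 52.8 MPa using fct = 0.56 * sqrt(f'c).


fct = 0.56 * sqrt(52.8)
= 0.56 * 7.266
= 4.069 MPa

4.069


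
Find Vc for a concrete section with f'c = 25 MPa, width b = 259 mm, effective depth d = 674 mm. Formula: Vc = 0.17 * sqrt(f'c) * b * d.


Vc = 0.17 * sqrt(25) * 259 * 674 / 1000
= 148.38 kN

148.38


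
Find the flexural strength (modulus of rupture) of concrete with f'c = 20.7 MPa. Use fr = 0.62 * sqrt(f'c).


fr = 0.62 * sqrt(20.7)
= 2.821 MPa

2.821


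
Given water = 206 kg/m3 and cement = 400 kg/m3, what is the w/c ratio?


w/c = water / cement
w/c = 206 / 400 = 0.515

0.515


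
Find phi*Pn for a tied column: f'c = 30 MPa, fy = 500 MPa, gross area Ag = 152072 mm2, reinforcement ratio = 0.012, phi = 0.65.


Ast = rho * Ag = 0.012 * 152072 = 1824.864 mm2
phi*Pn = 0.65 * 0.80 * (0.85 * 30 * (152072 - 1824.864) + 500 * 1824.864) / 1000
= 2466.74 kN

2466.74


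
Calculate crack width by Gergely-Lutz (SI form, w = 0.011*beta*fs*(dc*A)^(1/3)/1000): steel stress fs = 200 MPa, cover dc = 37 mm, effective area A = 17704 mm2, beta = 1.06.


w = 0.011 * beta * fs * (dc * A)^(1/3) / 1000
= 0.011 * 1.06 * 200 * (37 * 17704)^(1/3) / 1000
= 0.203 mm

0.203


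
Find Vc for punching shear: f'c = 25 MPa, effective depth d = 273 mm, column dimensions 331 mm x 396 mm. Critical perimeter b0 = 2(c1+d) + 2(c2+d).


b0 = 2*(331 + 273) + 2*(396 + 273) = 2546 mm
Vc = 0.33 * sqrt(25) * 2546 * 273 / 1000
= 1146.85 kN

1146.85


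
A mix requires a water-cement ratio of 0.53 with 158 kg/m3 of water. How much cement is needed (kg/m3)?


Cement = water / (w/c)
= 158 / 0.53
= 298.1 kg/m3

298.1


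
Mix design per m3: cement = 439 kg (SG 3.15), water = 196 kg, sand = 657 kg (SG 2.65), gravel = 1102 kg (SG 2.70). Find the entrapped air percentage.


Vol cement = 439 / (3.15 * 1000) = 0.139365 m3
Vol water = 196 / 1000 = 0.196 m3
Vol sand = 657 / (2.65 * 1000) = 0.247925 m3
Vol gravel = 1102 / (2.70 * 1000) = 0.408148 m3
Total solid + water volume = 0.991438 m3
Air = (1 - 0.991438) * 100 = 0.86%

0.86


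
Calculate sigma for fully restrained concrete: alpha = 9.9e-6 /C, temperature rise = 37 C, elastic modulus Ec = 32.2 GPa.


sigma = alpha * dT * Ec
= 9.9e-6 * 37 * 32.2 * 1000
= 11.795 MPa

11.795


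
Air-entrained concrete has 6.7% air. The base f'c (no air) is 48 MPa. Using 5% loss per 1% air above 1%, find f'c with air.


Strength loss = (6.7 - 1) * 5 = 28.5%
f'c = 48 * (1 - 28.5/100)
= 34.32 MPa

34.32


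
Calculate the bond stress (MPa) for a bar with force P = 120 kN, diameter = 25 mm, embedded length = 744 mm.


u = P / (pi * db * ld)
= 120 * 1000 / (pi * 25 * 744)
= 2.054 MPa

2.054


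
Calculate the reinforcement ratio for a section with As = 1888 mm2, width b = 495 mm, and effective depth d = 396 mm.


rho = As / (b * d)
= 1888 / (495 * 396)
= 0.0096

0.0096


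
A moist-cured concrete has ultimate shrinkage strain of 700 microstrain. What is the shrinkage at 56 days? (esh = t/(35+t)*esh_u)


esh(56) = 56 / (35 + 56) * 700
= 56 / 91 * 700
= 430.8 microstrain

430.8


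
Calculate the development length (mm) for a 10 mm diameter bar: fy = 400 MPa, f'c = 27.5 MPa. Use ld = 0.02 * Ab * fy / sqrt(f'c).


Ab = pi * 10^2 / 4 = 78.54 mm2
ld = 0.02 * 78.54 * 400 / sqrt(27.5)
= 119.8 mm

119.8


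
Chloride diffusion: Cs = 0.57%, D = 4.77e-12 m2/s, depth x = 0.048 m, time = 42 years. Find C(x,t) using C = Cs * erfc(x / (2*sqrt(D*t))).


t_seconds = 42 * 365.25 * 24 * 3600 = 1325419200.0 s
arg = 0.048 / (2 * sqrt(4.77e-12 * 1325419200.0))
= 0.3018
erfc(0.3018) = 0.6695
C = 0.57 * 0.6695 = 0.3816%

0.3816


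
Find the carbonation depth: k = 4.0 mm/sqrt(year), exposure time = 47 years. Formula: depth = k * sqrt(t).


depth = k * sqrt(t)
= 4.0 * sqrt(47)
= 27.42 mm

27.42


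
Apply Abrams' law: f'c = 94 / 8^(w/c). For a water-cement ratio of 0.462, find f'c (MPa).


f'c = 94 / 8^0.462
= 94 / 2.614
= 35.97 MPa

35.97


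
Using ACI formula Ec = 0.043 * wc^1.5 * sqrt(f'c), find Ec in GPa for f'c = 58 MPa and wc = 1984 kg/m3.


Ec = 0.043 * 1984^1.5 * sqrt(58) / 1000
= 28.94 GPa

28.94


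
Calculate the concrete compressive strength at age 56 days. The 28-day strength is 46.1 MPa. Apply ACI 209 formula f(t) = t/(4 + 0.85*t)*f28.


f(56) = 56 / (4 + 0.85 * 56) * 46.1
= 56 / 51.6 * 46.1
= 50.03 MPa

50.03


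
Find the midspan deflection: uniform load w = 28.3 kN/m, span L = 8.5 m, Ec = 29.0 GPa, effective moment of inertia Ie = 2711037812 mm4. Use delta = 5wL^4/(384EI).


Convert: L = 8.5 m = 8500 mm, Ec = 29.0 GPa = 29000 MPa
delta = 5 * 28.3 * 8500^4 / (384 * 29000 * 2711037812)
= 24.47 mm

24.47


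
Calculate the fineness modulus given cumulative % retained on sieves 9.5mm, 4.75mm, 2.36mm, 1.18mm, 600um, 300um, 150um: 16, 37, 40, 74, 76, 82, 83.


FM = sum(cumulative % retained) / 100
= 408 / 100
= 4.08

4.08


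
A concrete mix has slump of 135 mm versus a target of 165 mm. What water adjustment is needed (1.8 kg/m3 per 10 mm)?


Difference = 165 - 135 = 30 mm
Water adjustment = 30 * 1.8 / 10 = 5.4 kg/m3

5.4


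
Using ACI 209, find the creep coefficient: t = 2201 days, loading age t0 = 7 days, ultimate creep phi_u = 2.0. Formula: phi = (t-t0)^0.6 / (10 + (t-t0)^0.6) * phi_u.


dt = 2201 - 7 = 2194
phi = 2194^0.6 / (10 + 2194^0.6) * 2.0
= 1.82

1.82


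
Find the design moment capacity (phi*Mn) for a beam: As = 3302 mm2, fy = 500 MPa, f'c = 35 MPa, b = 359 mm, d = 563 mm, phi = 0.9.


a = As * fy / (0.85 * f'c * b)
= 3302 * 500 / (0.85 * 35 * 359)
= 154.5844 mm
Mn = As * fy * (d - a/2) / 10^6
= 801.9036 kN-m
phi*Mn = 0.9 * 801.9036 = 721.71 kN-m

721.71


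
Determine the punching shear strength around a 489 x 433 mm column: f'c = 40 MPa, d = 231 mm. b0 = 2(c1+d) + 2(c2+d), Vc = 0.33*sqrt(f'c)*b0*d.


b0 = 2*(489 + 231) + 2*(433 + 231) = 2768 mm
Vc = 0.33 * sqrt(40) * 2768 * 231 / 1000
= 1334.51 kN

1334.51


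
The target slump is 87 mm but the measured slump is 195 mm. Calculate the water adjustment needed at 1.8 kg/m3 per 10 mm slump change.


Difference = 87 - 195 = -108 mm
Water adjustment = -108 * 1.8 / 10 = -19.4 kg/m3

-19.4


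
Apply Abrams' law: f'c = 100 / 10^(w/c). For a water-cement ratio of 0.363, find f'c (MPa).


f'c = 100 / 10^0.363
= 100 / 2.307
= 43.35 MPa

43.35


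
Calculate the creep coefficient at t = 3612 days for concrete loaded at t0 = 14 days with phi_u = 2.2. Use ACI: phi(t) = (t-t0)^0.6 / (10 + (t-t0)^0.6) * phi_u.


dt = 3612 - 14 = 3598
phi = 3598^0.6 / (10 + 3598^0.6) * 2.2
= 2.049

2.049


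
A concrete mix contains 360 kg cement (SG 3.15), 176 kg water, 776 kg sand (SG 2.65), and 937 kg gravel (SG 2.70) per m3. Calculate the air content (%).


Vol cement = 360 / (3.15 * 1000) = 0.114286 m3
Vol water = 176 / 1000 = 0.176 m3
Vol sand = 776 / (2.65 * 1000) = 0.29283 m3
Vol gravel = 937 / (2.70 * 1000) = 0.347037 m3
Total solid + water volume = 0.930153 m3
Air = (1 - 0.930153) * 100 = 6.98%

6.98


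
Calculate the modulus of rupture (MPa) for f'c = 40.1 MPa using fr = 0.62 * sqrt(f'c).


fr = 0.62 * sqrt(40.1)
= 3.926 MPa

3.926


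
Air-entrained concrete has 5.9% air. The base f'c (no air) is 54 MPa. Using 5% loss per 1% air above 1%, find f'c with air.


Strength loss = (5.9 - 1) * 5 = 24.5%
f'c = 54 * (1 - 24.5/100)
= 40.77 MPa

40.77


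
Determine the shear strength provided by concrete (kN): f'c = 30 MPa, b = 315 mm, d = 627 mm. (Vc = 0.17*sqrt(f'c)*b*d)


Vc = 0.17 * sqrt(30) * 315 * 627 / 1000
= 183.9 kN

183.9


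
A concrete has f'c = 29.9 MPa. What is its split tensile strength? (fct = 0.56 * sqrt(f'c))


fct = 0.56 * sqrt(29.9)
= 0.56 * 5.468
= 3.062 MPa

3.062


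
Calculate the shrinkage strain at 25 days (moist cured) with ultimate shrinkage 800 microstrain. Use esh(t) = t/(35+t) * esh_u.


esh(25) = 25 / (35 + 25) * 800
= 25 / 60 * 800
= 333.3 microstrain

333.3


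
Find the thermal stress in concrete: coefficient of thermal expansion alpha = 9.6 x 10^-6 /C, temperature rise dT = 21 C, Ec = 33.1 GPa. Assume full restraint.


sigma = alpha * dT * Ec
= 9.6e-6 * 21 * 33.1 * 1000
= 6.673 MPa

6.673


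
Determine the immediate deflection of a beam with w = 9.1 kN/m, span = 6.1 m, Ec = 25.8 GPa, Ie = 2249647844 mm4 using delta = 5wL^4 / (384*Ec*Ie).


Convert: L = 6.1 m = 6100 mm, Ec = 25.8 GPa = 25800 MPa
delta = 5 * 9.1 * 6100^4 / (384 * 25800 * 2249647844)
= 2.83 mm

2.83


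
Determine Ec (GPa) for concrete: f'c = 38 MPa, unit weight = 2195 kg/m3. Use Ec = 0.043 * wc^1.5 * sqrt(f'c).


Ec = 0.043 * 2195^1.5 * sqrt(38) / 1000
= 27.26 GPa

27.26


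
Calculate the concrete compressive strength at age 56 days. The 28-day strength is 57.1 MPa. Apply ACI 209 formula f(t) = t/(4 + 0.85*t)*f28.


f(56) = 56 / (4 + 0.85 * 56) * 57.1
= 56 / 51.6 * 57.1
= 61.97 MPa

61.97


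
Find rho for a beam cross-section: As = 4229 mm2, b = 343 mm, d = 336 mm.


rho = As / (b * d)
= 4229 / (343 * 336)
= 0.0367

0.0367


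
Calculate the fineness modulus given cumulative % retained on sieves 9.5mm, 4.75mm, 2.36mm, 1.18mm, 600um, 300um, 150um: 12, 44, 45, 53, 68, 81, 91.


FM = sum(cumulative % retained) / 100
= 394 / 100
= 3.94

3.94


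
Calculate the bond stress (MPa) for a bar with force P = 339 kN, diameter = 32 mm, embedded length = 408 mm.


u = P / (pi * db * ld)
= 339 * 1000 / (pi * 32 * 408)
= 8.265 MPa

8.265


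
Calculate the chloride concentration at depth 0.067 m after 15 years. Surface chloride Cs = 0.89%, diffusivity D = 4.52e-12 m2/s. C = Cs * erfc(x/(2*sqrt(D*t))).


t_seconds = 15 * 365.25 * 24 * 3600 = 473364000.0 s
arg = 0.067 / (2 * sqrt(4.52e-12 * 473364000.0))
= 0.7242
erfc(0.7242) = 0.3057
C = 0.89 * 0.3057 = 0.2721%

0.2721


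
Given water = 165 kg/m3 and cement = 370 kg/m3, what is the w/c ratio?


w/c = water / cement
w/c = 165 / 370 = 0.446

0.446


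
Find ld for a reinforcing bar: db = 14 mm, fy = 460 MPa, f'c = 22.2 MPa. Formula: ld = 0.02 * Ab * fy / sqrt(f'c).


Ab = pi * 14^2 / 4 = 153.938 mm2
ld = 0.02 * 153.938 * 460 / sqrt(22.2)
= 300.6 mm

300.6


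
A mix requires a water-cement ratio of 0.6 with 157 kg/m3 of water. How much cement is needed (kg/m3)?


Cement = water / (w/c)
= 157 / 0.6
= 261.7 kg/m3

261.7


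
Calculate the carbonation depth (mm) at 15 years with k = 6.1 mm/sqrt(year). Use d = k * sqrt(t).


depth = k * sqrt(t)
= 6.1 * sqrt(15)
= 23.63 mm

23.63


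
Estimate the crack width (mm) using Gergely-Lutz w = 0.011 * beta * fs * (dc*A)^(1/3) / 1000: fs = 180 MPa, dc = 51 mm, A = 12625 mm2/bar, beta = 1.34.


w = 0.011 * beta * fs * (dc * A)^(1/3) / 1000
= 0.011 * 1.34 * 180 * (51 * 12625)^(1/3) / 1000
= 0.229 mm

0.229


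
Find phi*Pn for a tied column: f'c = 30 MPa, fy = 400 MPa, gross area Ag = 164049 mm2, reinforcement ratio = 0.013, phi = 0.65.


Ast = rho * Ag = 0.013 * 164049 = 2132.637 mm2
phi*Pn = 0.65 * 0.80 * (0.85 * 30 * (164049 - 2132.637) + 400 * 2132.637) / 1000
= 2590.6 kN

2590.6


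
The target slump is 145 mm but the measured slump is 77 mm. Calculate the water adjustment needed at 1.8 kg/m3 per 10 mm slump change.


Difference = 145 - 77 = 68 mm
Water adjustment = 68 * 1.8 / 10 = 12.2 kg/m3

12.2


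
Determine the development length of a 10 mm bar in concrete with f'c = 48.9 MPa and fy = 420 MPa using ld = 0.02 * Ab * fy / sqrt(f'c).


Ab = pi * 10^2 / 4 = 78.54 mm2
ld = 0.02 * 78.54 * 420 / sqrt(48.9)
= 94.3 mm

94.3


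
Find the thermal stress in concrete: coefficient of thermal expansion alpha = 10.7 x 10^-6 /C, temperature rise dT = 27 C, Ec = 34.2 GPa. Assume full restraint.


sigma = alpha * dT * Ec
= 10.7e-6 * 27 * 34.2 * 1000
= 9.88 MPa

9.88


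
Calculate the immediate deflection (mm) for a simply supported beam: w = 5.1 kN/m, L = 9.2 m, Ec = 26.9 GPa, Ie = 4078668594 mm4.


Convert: L = 9.2 m = 9200 mm, Ec = 26.9 GPa = 26900 MPa
delta = 5 * 5.1 * 9200^4 / (384 * 26900 * 4078668594)
= 4.34 mm

4.34


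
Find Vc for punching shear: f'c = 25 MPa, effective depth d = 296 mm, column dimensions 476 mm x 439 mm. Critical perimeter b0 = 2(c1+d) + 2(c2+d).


b0 = 2*(476 + 296) + 2*(439 + 296) = 3014 mm
Vc = 0.33 * sqrt(25) * 3014 * 296 / 1000
= 1472.04 kN

1472.04


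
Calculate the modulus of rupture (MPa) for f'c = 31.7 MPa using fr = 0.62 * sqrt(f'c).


fr = 0.62 * sqrt(31.7)
= 3.491 MPa

3.491


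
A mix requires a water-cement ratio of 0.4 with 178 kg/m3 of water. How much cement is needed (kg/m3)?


Cement = water / (w/c)
= 178 / 0.4
= 445.0 kg/m3

445.0


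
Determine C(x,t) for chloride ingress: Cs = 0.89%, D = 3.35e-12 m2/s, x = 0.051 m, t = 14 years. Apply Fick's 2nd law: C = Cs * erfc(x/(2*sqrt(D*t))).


t_seconds = 14 * 365.25 * 24 * 3600 = 441806400.0 s
arg = 0.051 / (2 * sqrt(3.35e-12 * 441806400.0))
= 0.6628
erfc(0.6628) = 0.3486
C = 0.89 * 0.3486 = 0.3102%

0.3102


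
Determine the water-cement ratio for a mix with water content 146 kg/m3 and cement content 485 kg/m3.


w/c = water / cement
w/c = 146 / 485 = 0.301

0.301


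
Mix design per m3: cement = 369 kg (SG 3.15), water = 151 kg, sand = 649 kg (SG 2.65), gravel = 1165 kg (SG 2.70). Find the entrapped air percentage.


Vol cement = 369 / (3.15 * 1000) = 0.117143 m3
Vol water = 151 / 1000 = 0.151 m3
Vol sand = 649 / (2.65 * 1000) = 0.244906 m3
Vol gravel = 1165 / (2.70 * 1000) = 0.431481 m3
Total solid + water volume = 0.94453 m3
Air = (1 - 0.94453) * 100 = 5.55%

5.55


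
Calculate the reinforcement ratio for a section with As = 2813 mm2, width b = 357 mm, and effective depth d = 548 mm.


rho = As / (b * d)
= 2813 / (357 * 548)
= 0.0144

0.0144


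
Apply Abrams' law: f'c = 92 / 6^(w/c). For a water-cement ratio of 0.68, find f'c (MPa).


f'c = 92 / 6^0.68
= 92 / 3.382
= 27.2 MPa

27.2


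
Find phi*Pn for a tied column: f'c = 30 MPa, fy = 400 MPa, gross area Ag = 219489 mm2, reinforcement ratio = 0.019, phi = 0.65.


Ast = rho * Ag = 0.019 * 219489 = 4170.291 mm2
phi*Pn = 0.65 * 0.80 * (0.85 * 30 * (219489 - 4170.291) + 400 * 4170.291) / 1000
= 3722.55 kN

3722.55


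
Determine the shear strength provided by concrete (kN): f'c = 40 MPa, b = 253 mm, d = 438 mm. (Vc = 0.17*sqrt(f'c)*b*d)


Vc = 0.17 * sqrt(40) * 253 * 438 / 1000
= 119.14 kN

119.14


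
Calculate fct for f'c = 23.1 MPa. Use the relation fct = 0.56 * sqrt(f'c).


fct = 0.56 * sqrt(23.1)
= 0.56 * 4.806
= 2.691 MPa

2.691


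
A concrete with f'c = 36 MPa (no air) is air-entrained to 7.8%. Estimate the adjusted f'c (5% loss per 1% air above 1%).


Strength loss = (7.8 - 1) * 5 = 34.0%
f'c = 36 * (1 - 34.0/100)
= 23.76 MPa

23.76


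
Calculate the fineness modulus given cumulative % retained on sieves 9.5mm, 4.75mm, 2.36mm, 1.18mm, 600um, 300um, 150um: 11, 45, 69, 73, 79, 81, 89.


FM = sum(cumulative % retained) / 100
= 447 / 100
= 4.47

4.47


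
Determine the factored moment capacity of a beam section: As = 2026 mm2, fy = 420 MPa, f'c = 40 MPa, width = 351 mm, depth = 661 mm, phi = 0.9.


a = As * fy / (0.85 * f'c * b)
= 2026 * 420 / (0.85 * 40 * 351)
= 71.3022 mm
Mn = As * fy * (d - a/2) / 10^6
= 532.1219 kN-m
phi*Mn = 0.9 * 532.1219 = 478.91 kN-m

478.91


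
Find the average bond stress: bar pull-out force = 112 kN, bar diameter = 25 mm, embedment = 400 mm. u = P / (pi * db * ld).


u = P / (pi * db * ld)
= 112 * 1000 / (pi * 25 * 400)
= 3.565 MPa

3.565


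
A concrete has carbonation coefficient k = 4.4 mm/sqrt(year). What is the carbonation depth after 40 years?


depth = k * sqrt(t)
= 4.4 * sqrt(40)
= 27.83 mm

27.83


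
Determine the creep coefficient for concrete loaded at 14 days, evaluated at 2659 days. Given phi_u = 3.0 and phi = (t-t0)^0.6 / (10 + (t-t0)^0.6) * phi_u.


dt = 2659 - 14 = 2645
phi = 2645^0.6 / (10 + 2645^0.6) * 3.0
= 2.756

2.756


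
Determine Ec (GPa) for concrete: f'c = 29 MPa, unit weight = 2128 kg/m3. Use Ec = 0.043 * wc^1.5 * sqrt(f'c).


Ec = 0.043 * 2128^1.5 * sqrt(29) / 1000
= 22.73 GPa

22.73


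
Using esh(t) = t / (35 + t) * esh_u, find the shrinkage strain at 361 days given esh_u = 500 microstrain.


esh(361) = 361 / (35 + 361) * 500
= 361 / 396 * 500
= 455.8 microstrain

455.8


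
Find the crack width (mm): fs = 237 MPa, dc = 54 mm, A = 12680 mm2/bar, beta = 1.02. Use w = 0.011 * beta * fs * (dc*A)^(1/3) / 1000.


w = 0.011 * beta * fs * (dc * A)^(1/3) / 1000
= 0.011 * 1.02 * 237 * (54 * 12680)^(1/3) / 1000
= 0.234 mm

0.234


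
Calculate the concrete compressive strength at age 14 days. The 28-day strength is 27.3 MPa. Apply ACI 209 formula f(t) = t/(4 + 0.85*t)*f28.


f(14) = 14 / (4 + 0.85 * 14) * 27.3
= 14 / 15.9 * 27.3
= 24.04 MPa

24.04


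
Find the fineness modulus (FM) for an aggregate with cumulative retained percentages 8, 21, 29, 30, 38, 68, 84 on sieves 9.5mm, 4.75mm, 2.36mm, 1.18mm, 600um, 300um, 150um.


FM = sum(cumulative % retained) / 100
= 278 / 100
= 2.78

2.78


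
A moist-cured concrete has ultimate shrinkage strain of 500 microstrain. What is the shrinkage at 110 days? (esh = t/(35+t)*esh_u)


esh(110) = 110 / (35 + 110) * 500
= 110 / 145 * 500
= 379.3 microstrain

379.3


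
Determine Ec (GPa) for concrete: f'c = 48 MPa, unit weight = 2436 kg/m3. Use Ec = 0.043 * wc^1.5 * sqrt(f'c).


Ec = 0.043 * 2436^1.5 * sqrt(48) / 1000
= 35.82 GPa

35.82


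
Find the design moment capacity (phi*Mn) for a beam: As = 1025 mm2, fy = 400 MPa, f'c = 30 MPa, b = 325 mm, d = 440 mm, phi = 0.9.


a = As * fy / (0.85 * f'c * b)
= 1025 * 400 / (0.85 * 30 * 325)
= 49.4721 mm
Mn = As * fy * (d - a/2) / 10^6
= 170.2582 kN-m
phi*Mn = 0.9 * 170.2582 = 153.23 kN-m

153.23


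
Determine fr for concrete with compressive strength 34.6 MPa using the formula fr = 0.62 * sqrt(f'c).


fr = 0.62 * sqrt(34.6)
= 3.647 MPa

3.647


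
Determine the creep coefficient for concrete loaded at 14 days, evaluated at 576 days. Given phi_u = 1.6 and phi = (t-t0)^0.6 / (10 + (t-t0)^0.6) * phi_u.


dt = 576 - 14 = 562
phi = 562^0.6 / (10 + 562^0.6) * 1.6
= 1.307

1.307


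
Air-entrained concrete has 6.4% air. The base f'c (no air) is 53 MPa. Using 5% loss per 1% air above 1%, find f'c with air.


Strength loss = (6.4 - 1) * 5 = 27.0%
f'c = 53 * (1 - 27.0/100)
= 38.69 MPa

38.69


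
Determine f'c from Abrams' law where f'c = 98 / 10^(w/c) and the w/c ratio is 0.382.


f'c = 98 / 10^0.382
= 98 / 2.41
= 40.67 MPa

40.67


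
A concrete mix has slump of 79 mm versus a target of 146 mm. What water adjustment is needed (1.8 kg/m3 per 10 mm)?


Difference = 146 - 79 = 67 mm
Water adjustment = 67 * 1.8 / 10 = 12.1 kg/m3

12.1


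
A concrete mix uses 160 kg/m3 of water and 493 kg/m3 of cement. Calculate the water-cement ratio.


w/c = water / cement
w/c = 160 / 493 = 0.325

0.325


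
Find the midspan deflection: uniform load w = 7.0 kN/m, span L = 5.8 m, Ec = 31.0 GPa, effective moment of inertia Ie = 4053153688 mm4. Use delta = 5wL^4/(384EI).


Convert: L = 5.8 m = 5800 mm, Ec = 31.0 GPa = 31000 MPa
delta = 5 * 7.0 * 5800^4 / (384 * 31000 * 4053153688)
= 0.82 mm

0.82


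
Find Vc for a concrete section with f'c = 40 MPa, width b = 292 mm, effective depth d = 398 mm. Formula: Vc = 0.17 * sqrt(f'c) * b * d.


Vc = 0.17 * sqrt(40) * 292 * 398 / 1000
= 124.95 kN

124.95


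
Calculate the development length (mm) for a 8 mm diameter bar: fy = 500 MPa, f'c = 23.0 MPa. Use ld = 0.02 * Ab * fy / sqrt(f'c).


Ab = pi * 8^2 / 4 = 50.265 mm2
ld = 0.02 * 50.265 * 500 / sqrt(23.0)
= 104.8 mm

104.8


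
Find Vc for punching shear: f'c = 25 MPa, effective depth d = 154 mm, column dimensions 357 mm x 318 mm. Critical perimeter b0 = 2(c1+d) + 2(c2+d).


b0 = 2*(357 + 154) + 2*(318 + 154) = 1966 mm
Vc = 0.33 * sqrt(25) * 1966 * 154 / 1000
= 499.56 kN

499.56


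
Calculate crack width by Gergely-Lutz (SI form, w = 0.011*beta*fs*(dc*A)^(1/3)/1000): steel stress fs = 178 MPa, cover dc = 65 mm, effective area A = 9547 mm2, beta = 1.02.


w = 0.011 * beta * fs * (dc * A)^(1/3) / 1000
= 0.011 * 1.02 * 178 * (65 * 9547)^(1/3) / 1000
= 0.17 mm

0.17


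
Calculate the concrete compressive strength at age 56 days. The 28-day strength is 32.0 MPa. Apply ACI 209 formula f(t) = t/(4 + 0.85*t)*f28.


f(56) = 56 / (4 + 0.85 * 56) * 32.0
= 56 / 51.6 * 32.0
= 34.73 MPa

34.73


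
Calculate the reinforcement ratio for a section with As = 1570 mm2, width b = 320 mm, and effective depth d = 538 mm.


rho = As / (b * d)
= 1570 / (320 * 538)
= 0.0091

0.0091


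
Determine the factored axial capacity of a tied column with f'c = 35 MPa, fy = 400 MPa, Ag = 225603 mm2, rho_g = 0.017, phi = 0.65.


Ast = rho * Ag = 0.017 * 225603 = 3835.251 mm2
phi*Pn = 0.65 * 0.80 * (0.85 * 35 * (225603 - 3835.251) + 400 * 3835.251) / 1000
= 4228.48 kN

4228.48


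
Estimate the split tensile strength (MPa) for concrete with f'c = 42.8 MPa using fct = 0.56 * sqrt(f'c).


fct = 0.56 * sqrt(42.8)
= 0.56 * 6.542
= 3.664 MPa

3.664


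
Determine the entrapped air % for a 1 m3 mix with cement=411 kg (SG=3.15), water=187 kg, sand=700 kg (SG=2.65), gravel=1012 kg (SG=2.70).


Vol cement = 411 / (3.15 * 1000) = 0.130476 m3
Vol water = 187 / 1000 = 0.187 m3
Vol sand = 700 / (2.65 * 1000) = 0.264151 m3
Vol gravel = 1012 / (2.70 * 1000) = 0.374815 m3
Total solid + water volume = 0.956442 m3
Air = (1 - 0.956442) * 100 = 4.36%

4.36


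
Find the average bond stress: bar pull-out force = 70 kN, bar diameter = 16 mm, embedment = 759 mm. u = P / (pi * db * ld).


u = P / (pi * db * ld)
= 70 * 1000 / (pi * 16 * 759)
= 1.835 MPa

1.835


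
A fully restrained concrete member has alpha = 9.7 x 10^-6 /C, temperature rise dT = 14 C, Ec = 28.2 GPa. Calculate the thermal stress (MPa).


sigma = alpha * dT * Ec
= 9.7e-6 * 14 * 28.2 * 1000
= 3.83 MPa

3.83


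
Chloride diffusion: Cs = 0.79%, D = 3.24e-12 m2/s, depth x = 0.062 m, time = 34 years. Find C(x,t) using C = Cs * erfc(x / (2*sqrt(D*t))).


t_seconds = 34 * 365.25 * 24 * 3600 = 1072958400.0 s
arg = 0.062 / (2 * sqrt(3.24e-12 * 1072958400.0))
= 0.5258
erfc(0.5258) = 0.4571
C = 0.79 * 0.4571 = 0.3611%

0.3611


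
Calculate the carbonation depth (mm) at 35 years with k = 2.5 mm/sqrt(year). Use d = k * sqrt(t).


depth = k * sqrt(t)
= 2.5 * sqrt(35)
= 14.79 mm

14.79


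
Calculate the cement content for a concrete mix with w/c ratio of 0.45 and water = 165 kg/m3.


Cement = water / (w/c)
= 165 / 0.45
= 366.7 kg/m3

366.7


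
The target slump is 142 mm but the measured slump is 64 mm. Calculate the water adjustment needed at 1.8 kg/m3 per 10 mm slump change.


Difference = 142 - 64 = 78 mm
Water adjustment = 78 * 1.8 / 10 = 14.0 kg/m3

14.0


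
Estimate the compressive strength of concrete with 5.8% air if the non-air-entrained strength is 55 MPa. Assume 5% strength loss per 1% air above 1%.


Strength loss = (5.8 - 1) * 5 = 24.0%
f'c = 55 * (1 - 24.0/100)
= 41.8 MPa

41.8


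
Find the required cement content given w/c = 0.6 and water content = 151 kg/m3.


Cement = water / (w/c)
= 151 / 0.6
= 251.7 kg/m3

251.7


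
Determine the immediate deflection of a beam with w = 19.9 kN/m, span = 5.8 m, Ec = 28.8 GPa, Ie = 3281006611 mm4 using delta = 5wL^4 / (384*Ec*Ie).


Convert: L = 5.8 m = 5800 mm, Ec = 28.8 GPa = 28800 MPa
delta = 5 * 19.9 * 5800^4 / (384 * 28800 * 3281006611)
= 3.1 mm

3.1


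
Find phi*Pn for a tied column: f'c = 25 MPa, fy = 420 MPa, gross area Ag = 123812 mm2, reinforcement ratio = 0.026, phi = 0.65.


Ast = rho * Ag = 0.026 * 123812 = 3219.112 mm2
phi*Pn = 0.65 * 0.80 * (0.85 * 25 * (123812 - 3219.112) + 420 * 3219.112) / 1000
= 2035.61 kN

2035.61


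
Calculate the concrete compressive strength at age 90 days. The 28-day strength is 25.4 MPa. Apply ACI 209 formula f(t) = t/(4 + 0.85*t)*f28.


f(90) = 90 / (4 + 0.85 * 90) * 25.4
= 90 / 80.5 * 25.4
= 28.4 MPa

28.4


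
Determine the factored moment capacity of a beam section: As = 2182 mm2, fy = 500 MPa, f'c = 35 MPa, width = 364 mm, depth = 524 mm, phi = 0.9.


a = As * fy / (0.85 * f'c * b)
= 2182 * 500 / (0.85 * 35 * 364)
= 100.748 mm
Mn = As * fy * (d - a/2) / 10^6
= 516.726 kN-m
phi*Mn = 0.9 * 516.726 = 465.05 kN-m

465.05


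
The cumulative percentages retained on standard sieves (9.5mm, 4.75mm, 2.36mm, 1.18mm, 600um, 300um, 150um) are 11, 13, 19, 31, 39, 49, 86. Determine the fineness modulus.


FM = sum(cumulative % retained) / 100
= 248 / 100
= 2.48

2.48


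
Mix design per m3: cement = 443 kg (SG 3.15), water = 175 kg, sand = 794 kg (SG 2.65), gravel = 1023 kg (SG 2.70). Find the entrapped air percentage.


Vol cement = 443 / (3.15 * 1000) = 0.140635 m3
Vol water = 175 / 1000 = 0.175 m3
Vol sand = 794 / (2.65 * 1000) = 0.299623 m3
Vol gravel = 1023 / (2.70 * 1000) = 0.378889 m3
Total solid + water volume = 0.994146 m3
Air = (1 - 0.994146) * 100 = 0.59%

0.59


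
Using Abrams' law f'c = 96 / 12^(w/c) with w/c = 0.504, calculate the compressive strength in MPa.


f'c = 96 / 12^0.504
= 96 / 3.499
= 27.44 MPa

27.44


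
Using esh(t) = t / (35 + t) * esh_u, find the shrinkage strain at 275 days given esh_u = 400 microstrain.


esh(275) = 275 / (35 + 275) * 400
= 275 / 310 * 400
= 354.8 microstrain

354.8


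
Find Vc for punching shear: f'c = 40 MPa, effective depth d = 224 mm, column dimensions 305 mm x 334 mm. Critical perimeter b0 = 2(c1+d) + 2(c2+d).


b0 = 2*(305 + 224) + 2*(334 + 224) = 2174 mm
Vc = 0.33 * sqrt(40) * 2174 * 224 / 1000
= 1016.37 kN

1016.37


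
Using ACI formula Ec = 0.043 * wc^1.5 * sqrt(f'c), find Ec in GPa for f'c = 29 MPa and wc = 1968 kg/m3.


Ec = 0.043 * 1968^1.5 * sqrt(29) / 1000
= 20.22 GPa

20.22


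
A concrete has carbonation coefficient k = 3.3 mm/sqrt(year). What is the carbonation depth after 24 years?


depth = k * sqrt(t)
= 3.3 * sqrt(24)
= 16.17 mm

16.17


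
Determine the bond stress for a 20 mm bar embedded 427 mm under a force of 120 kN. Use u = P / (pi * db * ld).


u = P / (pi * db * ld)
= 120 * 1000 / (pi * 20 * 427)
= 4.473 MPa

4.473


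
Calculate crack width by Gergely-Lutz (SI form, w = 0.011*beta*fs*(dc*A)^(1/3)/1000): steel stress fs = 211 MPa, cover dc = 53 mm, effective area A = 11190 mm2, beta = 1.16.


w = 0.011 * beta * fs * (dc * A)^(1/3) / 1000
= 0.011 * 1.16 * 211 * (53 * 11190)^(1/3) / 1000
= 0.226 mm

0.226


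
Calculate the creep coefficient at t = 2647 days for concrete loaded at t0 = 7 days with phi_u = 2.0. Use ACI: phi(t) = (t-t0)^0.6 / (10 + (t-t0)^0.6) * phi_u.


dt = 2647 - 7 = 2640
phi = 2640^0.6 / (10 + 2640^0.6) * 2.0
= 1.837

1.837


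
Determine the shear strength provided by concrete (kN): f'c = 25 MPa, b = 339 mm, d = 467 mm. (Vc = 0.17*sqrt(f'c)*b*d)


Vc = 0.17 * sqrt(25) * 339 * 467 / 1000
= 134.57 kN

134.57


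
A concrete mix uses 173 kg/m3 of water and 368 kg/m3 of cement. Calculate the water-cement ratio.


w/c = water / cement
w/c = 173 / 368 = 0.47

0.47


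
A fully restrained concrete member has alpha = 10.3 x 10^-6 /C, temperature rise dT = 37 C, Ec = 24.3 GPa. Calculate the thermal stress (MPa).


sigma = alpha * dT * Ec
= 10.3e-6 * 37 * 24.3 * 1000
= 9.261 MPa

9.261


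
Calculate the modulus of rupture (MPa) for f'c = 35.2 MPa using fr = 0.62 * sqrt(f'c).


fr = 0.62 * sqrt(35.2)
= 3.678 MPa

3.678


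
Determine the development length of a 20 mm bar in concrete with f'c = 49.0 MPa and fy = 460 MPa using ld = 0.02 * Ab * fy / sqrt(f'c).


Ab = pi * 20^2 / 4 = 314.159 mm2
ld = 0.02 * 314.159 * 460 / sqrt(49.0)
= 412.9 mm

412.9


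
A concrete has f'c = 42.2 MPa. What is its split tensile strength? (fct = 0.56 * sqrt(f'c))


fct = 0.56 * sqrt(42.2)
= 0.56 * 6.496
= 3.638 MPa

3.638


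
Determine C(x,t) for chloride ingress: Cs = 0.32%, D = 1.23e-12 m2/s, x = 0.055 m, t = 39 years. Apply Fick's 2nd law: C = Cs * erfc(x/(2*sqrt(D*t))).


t_seconds = 39 * 365.25 * 24 * 3600 = 1230746400.0 s
arg = 0.055 / (2 * sqrt(1.23e-12 * 1230746400.0))
= 0.7068
erfc(0.7068) = 0.3175
C = 0.32 * 0.3175 = 0.1016%

0.1016


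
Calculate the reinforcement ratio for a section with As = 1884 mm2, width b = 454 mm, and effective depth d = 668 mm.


rho = As / (b * d)
= 1884 / (454 * 668)
= 0.0062

0.0062


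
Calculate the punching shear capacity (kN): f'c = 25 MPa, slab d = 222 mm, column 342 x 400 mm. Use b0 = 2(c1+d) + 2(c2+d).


b0 = 2*(342 + 222) + 2*(400 + 222) = 2372 mm
Vc = 0.33 * sqrt(25) * 2372 * 222 / 1000
= 868.86 kN

868.86


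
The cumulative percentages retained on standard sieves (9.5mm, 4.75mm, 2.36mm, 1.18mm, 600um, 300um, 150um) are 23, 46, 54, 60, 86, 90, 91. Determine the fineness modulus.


FM = sum(cumulative % retained) / 100
= 450 / 100
= 4.5

4.5


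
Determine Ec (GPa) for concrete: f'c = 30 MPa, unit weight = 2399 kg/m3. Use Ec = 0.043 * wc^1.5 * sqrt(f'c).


Ec = 0.043 * 2399^1.5 * sqrt(30) / 1000
= 27.67 GPa

27.67


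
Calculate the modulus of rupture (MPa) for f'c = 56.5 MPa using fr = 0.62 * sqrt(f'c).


fr = 0.62 * sqrt(56.5)
= 4.66 MPa

4.66


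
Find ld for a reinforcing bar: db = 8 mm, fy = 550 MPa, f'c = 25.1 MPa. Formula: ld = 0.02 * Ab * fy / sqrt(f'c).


Ab = pi * 8^2 / 4 = 50.265 mm2
ld = 0.02 * 50.265 * 550 / sqrt(25.1)
= 110.4 mm

110.4


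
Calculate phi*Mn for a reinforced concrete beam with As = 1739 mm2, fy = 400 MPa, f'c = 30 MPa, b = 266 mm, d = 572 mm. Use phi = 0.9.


a = As * fy / (0.85 * f'c * b)
= 1739 * 400 / (0.85 * 30 * 266)
= 102.5505 mm
Mn = As * fy * (d - a/2) / 10^6
= 362.2161 kN-m
phi*Mn = 0.9 * 362.2161 = 325.99 kN-m

325.99


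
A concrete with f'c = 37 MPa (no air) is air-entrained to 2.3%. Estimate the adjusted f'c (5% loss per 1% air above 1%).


Strength loss = (2.3 - 1) * 5 = 6.5%
f'c = 37 * (1 - 6.5/100)
= 34.59 MPa

34.59


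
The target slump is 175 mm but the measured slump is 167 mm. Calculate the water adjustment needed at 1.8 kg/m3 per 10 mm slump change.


Difference = 175 - 167 = 8 mm
Water adjustment = 8 * 1.8 / 10 = 1.4 kg/m3

1.4


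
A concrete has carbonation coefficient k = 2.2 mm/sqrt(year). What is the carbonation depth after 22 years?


depth = k * sqrt(t)
= 2.2 * sqrt(22)
= 10.32 mm

10.32


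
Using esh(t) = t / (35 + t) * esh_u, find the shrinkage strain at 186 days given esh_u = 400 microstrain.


esh(186) = 186 / (35 + 186) * 400
= 186 / 221 * 400
= 336.7 microstrain

336.7


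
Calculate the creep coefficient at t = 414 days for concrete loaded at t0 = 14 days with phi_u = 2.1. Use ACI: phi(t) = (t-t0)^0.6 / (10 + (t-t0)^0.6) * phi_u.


dt = 414 - 14 = 400
phi = 400^0.6 / (10 + 400^0.6) * 2.1
= 1.648

1.648


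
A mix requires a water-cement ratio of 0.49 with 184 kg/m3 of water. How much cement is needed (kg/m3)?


Cement = water / (w/c)
= 184 / 0.49
= 375.5 kg/m3

375.5


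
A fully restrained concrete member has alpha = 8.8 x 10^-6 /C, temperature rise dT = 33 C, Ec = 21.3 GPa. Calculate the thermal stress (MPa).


sigma = alpha * dT * Ec
= 8.8e-6 * 33 * 21.3 * 1000
= 6.186 MPa

6.186


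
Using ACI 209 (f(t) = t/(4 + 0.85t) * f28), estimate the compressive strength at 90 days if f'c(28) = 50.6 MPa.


f(90) = 90 / (4 + 0.85 * 90) * 50.6
= 90 / 80.5 * 50.6
= 56.57 MPa

56.57


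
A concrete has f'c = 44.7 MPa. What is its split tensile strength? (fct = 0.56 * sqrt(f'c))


fct = 0.56 * sqrt(44.7)
= 0.56 * 6.686
= 3.744 MPa

3.744


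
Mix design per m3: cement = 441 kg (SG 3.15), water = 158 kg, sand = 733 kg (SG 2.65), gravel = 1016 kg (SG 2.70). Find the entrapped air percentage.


Vol cement = 441 / (3.15 * 1000) = 0.14 m3
Vol water = 158 / 1000 = 0.158 m3
Vol sand = 733 / (2.65 * 1000) = 0.276604 m3
Vol gravel = 1016 / (2.70 * 1000) = 0.376296 m3
Total solid + water volume = 0.9509 m3
Air = (1 - 0.9509) * 100 = 4.91%

4.91


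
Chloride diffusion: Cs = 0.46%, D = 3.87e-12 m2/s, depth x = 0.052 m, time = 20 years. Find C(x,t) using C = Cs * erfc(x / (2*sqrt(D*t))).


t_seconds = 20 * 365.25 * 24 * 3600 = 631152000.0 s
arg = 0.052 / (2 * sqrt(3.87e-12 * 631152000.0))
= 0.5261
erfc(0.5261) = 0.4569
C = 0.46 * 0.4569 = 0.2102%

0.2102


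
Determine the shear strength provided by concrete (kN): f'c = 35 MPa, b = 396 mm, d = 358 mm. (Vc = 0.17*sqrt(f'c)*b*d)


Vc = 0.17 * sqrt(35) * 396 * 358 / 1000
= 142.58 kN

142.58


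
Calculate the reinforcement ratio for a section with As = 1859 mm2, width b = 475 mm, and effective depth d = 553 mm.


rho = As / (b * d)
= 1859 / (475 * 553)
= 0.0071

0.0071


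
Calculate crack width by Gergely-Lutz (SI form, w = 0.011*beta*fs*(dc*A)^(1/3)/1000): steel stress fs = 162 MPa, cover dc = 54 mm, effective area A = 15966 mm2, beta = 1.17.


w = 0.011 * beta * fs * (dc * A)^(1/3) / 1000
= 0.011 * 1.17 * 162 * (54 * 15966)^(1/3) / 1000
= 0.198 mm

0.198


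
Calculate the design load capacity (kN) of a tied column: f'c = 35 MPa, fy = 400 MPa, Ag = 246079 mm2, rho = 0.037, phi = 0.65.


Ast = rho * Ag = 0.037 * 246079 = 9104.923 mm2
phi*Pn = 0.65 * 0.80 * (0.85 * 35 * (246079 - 9104.923) + 400 * 9104.923) / 1000
= 5559.81 kN

5559.81


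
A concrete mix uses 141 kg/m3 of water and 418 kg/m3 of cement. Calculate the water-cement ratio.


w/c = water / cement
w/c = 141 / 418 = 0.337

0.337


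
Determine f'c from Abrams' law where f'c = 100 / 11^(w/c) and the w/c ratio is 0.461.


f'c = 100 / 11^0.461
= 100 / 3.021
= 33.11 MPa

33.11


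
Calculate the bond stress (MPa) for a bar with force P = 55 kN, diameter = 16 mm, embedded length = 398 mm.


u = P / (pi * db * ld)
= 55 * 1000 / (pi * 16 * 398)
= 2.749 MPa

2.749
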